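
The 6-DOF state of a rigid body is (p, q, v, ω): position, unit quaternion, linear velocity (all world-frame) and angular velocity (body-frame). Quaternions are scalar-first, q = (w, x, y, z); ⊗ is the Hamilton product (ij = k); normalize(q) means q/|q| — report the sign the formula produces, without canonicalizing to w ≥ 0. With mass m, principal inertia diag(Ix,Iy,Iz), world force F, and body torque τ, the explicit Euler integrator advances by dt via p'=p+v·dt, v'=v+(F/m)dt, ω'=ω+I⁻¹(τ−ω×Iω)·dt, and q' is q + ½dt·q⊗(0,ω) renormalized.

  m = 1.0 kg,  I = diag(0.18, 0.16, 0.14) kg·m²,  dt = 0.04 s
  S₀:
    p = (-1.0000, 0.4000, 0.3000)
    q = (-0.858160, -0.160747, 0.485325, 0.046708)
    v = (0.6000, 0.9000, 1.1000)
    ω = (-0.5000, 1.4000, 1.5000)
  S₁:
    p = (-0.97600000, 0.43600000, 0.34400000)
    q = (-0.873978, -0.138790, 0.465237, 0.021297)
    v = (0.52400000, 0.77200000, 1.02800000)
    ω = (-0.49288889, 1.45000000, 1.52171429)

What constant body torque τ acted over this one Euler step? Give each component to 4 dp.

rate change Δω = (0.00711111, 0.05000000, 0.02171429)
τ = I·(Δω/dt) + ω₀×(Iω₀) = (-0.0100, 0.1700, 0.0900)

τ = (-0.0100, 0.1700, 0.0900)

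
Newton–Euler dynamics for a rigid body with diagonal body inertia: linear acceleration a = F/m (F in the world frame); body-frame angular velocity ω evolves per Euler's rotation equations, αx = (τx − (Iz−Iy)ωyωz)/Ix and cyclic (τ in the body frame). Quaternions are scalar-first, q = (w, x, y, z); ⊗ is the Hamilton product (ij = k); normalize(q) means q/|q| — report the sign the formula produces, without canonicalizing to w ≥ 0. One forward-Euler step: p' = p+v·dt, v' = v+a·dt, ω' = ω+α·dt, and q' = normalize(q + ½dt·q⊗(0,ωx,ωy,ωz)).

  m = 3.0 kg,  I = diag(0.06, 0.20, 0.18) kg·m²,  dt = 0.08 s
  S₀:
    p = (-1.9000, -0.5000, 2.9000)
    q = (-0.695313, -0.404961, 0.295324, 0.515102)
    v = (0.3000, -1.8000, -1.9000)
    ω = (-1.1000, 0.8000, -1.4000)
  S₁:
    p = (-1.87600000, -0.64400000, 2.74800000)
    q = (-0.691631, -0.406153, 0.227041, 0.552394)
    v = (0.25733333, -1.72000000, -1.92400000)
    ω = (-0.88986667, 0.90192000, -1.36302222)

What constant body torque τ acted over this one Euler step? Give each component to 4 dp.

τ = (0.1800, 0.0700, -0.0400)

ω₁ − ω₀ = (0.21013333, 0.10192000, 0.03697778)
ω₀×(Iω₀) = (0.0224, -0.1848, -0.1232)
I·α + gyro = (0.1800, 0.0700, -0.0400)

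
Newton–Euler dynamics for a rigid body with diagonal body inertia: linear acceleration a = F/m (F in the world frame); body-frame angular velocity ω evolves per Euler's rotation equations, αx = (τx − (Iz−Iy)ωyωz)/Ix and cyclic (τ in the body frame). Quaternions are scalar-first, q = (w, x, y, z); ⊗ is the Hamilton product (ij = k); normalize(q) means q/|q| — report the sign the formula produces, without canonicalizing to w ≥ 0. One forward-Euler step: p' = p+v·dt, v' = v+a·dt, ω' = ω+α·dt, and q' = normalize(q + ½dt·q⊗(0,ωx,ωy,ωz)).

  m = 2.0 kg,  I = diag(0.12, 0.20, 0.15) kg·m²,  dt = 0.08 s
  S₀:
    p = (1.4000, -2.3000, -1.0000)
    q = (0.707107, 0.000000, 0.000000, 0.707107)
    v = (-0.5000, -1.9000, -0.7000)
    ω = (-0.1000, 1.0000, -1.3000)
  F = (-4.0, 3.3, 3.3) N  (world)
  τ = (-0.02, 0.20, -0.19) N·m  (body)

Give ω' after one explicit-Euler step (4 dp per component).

ω' = (-0.1567, 1.0816, -1.3971)

gyro term ω×Iω = (0.0650, -0.0039, -0.0080)
(τ − ω×Iω)/I = (-0.7083, 1.0195, -1.2133)
ω' = ω + α·dt = (-0.1567, 1.0816, -1.3971)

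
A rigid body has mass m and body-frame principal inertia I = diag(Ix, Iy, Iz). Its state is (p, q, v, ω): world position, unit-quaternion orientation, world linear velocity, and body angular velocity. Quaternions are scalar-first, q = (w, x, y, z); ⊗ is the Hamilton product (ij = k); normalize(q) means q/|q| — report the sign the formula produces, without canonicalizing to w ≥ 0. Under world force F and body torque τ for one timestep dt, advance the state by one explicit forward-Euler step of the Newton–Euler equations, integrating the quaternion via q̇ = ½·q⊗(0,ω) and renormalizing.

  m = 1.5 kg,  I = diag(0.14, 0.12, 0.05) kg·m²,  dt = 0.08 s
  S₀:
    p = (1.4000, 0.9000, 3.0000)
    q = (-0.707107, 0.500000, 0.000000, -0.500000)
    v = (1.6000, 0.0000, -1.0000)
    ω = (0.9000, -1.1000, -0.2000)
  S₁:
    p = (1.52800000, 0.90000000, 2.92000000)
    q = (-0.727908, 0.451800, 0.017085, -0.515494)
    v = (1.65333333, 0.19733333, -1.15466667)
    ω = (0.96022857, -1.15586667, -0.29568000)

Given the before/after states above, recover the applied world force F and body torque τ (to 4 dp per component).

velocity change Δv = (0.05333333, 0.19733333, -0.15466667)
applied force F = (1.0000, 3.7000, -2.9000)
ω₁ − ω₀ = (0.06022857, -0.05586667, -0.09568000)
precession coupling = (-0.0154, -0.0162, 0.0198)
applied torque τ = (0.0900, -0.1000, -0.0400)

F = (1.0000, 3.7000, -2.9000)
τ = (0.0900, -0.1000, -0.0400)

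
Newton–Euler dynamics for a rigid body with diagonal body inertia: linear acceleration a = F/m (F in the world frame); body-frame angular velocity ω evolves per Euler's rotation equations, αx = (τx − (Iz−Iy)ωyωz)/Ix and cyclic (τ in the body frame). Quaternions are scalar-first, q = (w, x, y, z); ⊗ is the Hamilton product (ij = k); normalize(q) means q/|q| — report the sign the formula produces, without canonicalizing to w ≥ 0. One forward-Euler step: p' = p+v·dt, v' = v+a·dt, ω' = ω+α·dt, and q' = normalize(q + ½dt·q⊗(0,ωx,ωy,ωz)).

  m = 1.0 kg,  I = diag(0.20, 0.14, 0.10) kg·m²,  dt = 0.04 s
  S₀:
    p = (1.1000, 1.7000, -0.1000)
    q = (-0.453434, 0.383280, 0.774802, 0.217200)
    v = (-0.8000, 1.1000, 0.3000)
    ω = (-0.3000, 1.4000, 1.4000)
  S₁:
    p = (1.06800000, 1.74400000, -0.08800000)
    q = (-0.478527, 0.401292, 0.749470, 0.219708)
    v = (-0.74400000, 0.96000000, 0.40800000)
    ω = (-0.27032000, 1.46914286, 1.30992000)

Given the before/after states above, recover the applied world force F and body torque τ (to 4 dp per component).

F = (1.4000, -3.5000, 2.7000)
τ = (0.0700, 0.2000, -0.2000)

Δω = ω₁−ω₀ = (0.02968000, 0.06914286, -0.09008000)
precession coupling = (-0.0784, -0.0420, 0.0252)
applied torque τ = (0.0700, 0.2000, -0.2000)
v₁ − v₀ = (0.05600000, -0.14000000, 0.10800000)
F = m·Δv/dt = (1.4000, -3.5000, 2.7000)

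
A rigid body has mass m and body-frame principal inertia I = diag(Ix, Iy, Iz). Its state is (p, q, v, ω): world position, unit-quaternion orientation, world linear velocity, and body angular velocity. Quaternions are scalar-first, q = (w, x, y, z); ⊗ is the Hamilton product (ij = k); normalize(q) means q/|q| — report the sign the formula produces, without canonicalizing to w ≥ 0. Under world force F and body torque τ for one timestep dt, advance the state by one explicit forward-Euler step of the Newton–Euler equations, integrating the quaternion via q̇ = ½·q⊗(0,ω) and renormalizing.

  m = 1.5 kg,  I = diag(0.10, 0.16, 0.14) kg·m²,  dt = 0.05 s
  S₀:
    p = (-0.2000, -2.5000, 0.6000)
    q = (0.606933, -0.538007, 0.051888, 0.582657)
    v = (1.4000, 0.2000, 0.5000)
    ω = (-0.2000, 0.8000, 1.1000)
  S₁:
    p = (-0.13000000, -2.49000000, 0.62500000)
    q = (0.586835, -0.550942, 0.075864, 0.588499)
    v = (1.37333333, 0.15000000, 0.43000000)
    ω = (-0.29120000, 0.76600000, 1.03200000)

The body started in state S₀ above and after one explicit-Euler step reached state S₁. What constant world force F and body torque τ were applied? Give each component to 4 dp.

F = (-0.8000, -1.5000, -2.1000)
τ = (-0.2000, -0.1000, -0.2000)

ω₁ − ω₀ = (-0.09120000, -0.03400000, -0.06800000)
τ = I·(Δω/dt) + ω₀×(Iω₀) = (-0.2000, -0.1000, -0.2000)
Δv = v₁−v₀ = (-0.02666667, -0.05000000, -0.07000000)
F = m·Δv/dt = (-0.8000, -1.5000, -2.1000)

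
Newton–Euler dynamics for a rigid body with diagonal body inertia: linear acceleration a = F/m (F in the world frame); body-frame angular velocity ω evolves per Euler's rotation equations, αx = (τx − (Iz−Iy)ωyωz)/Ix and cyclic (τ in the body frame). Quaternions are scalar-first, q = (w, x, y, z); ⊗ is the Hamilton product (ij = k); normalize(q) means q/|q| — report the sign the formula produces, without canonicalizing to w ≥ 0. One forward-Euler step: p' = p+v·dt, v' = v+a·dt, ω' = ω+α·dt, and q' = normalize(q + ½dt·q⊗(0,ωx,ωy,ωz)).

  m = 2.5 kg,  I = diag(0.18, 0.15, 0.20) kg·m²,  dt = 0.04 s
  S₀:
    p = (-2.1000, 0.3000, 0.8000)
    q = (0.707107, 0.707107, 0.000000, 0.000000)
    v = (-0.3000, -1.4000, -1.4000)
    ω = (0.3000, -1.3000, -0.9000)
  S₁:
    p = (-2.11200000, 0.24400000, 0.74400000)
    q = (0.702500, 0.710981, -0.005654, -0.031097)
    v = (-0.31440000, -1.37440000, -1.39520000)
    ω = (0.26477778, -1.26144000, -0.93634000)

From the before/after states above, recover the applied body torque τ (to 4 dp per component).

τ = (-0.1000, 0.1500, -0.1700)

ω₁ − ω₀ = (-0.03522222, 0.03856000, -0.03634000)
gyro term ω₀×Iω₀ = (0.0585, 0.0054, 0.0117)
τ = I·(Δω/dt) + ω₀×(Iω₀) = (-0.1000, 0.1500, -0.1700)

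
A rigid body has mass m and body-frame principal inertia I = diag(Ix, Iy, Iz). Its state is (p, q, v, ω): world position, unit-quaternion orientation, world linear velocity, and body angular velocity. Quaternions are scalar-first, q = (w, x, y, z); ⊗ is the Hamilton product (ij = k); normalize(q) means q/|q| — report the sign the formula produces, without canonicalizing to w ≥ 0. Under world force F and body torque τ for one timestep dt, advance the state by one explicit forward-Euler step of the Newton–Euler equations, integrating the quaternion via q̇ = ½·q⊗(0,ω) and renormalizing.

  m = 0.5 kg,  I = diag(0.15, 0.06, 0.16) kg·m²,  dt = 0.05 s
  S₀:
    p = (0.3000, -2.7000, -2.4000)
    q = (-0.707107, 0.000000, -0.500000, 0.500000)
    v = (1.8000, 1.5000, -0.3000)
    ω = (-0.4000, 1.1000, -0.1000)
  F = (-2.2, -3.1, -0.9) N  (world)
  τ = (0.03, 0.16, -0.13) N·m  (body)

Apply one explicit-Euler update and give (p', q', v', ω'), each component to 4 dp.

linear accel F/m = (-4.4000, -6.2000, -1.8000)
new position p' = (0.3900, -2.6250, -2.4150)
v + (F/m)dt = (1.5800, 1.1900, -0.3900)
(τ − ω×Iω)/I = (0.2733, 2.6733, -1.0600)
ω' = ω + α·dt = (-0.3863, 1.2337, -0.1530)
q⊗(0,ω) = (0.6000000, -0.2171572, -0.9778177, -0.1292893)
updated quaternion q' = (-0.6918, -0.0054, -0.5242, 0.4966)

p' = (0.3900, -2.6250, -2.4150)
q' = (-0.6918, -0.0054, -0.5242, 0.4966)
v' = (1.5800, 1.1900, -0.3900)
ω' = (-0.3863, 1.2337, -0.1530)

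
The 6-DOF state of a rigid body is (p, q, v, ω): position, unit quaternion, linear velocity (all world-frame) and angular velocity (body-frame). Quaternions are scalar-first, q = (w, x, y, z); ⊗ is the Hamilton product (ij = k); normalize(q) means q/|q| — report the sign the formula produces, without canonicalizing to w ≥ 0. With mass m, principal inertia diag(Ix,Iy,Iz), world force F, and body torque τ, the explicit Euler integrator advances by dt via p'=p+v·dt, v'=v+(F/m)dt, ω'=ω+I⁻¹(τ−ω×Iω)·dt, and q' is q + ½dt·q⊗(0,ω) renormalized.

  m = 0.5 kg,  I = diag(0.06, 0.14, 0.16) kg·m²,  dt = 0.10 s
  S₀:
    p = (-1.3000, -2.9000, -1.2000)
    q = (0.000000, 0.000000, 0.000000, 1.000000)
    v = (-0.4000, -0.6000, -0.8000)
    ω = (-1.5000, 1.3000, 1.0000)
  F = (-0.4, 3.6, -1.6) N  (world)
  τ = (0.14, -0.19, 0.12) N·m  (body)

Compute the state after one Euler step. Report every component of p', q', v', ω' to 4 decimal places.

p' = (-1.3400, -2.9600, -1.2800)
q' = (-0.0497, -0.0646, -0.0745, 0.9939)
v' = (-0.4800, 0.1200, -1.1200)
ω' = (-1.3100, 1.0571, 1.1725)

p' = p + v·dt = (-1.3400, -2.9600, -1.2800)
v' = v + a·dt = (-0.4800, 0.1200, -1.1200)
(τ − ω×Iω)/I = (1.9000, -2.4286, 1.7250)
ω + α·dt = (-1.3100, 1.0571, 1.1725)
2q̇ = q⊗(0,ω) = (-1.0000000, -1.3000000, -1.5000000, 0.0000000)
q + ½dt·q⊗(0,ω), renormalized = (-0.0497, -0.0646, -0.0745, 0.9939)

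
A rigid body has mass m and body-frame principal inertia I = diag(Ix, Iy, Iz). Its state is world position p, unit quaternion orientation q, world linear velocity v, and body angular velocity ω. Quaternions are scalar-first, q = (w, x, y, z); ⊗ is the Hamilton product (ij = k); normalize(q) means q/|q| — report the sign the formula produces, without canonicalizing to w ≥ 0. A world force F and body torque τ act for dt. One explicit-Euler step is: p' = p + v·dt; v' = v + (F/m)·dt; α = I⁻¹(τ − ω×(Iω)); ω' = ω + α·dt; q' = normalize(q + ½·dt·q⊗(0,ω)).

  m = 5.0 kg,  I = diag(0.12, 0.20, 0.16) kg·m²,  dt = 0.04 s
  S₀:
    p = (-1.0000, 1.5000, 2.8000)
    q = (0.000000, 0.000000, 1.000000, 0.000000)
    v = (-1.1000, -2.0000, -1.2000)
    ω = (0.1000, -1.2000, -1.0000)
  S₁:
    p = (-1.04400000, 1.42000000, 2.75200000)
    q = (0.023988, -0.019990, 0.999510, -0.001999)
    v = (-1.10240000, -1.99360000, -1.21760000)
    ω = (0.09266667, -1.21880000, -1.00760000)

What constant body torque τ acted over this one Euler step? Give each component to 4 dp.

τ = (-0.0700, -0.0900, -0.0400)

ω₁ − ω₀ = (-0.00733333, -0.01880000, -0.00760000)
I·α + gyro = (-0.0700, -0.0900, -0.0400)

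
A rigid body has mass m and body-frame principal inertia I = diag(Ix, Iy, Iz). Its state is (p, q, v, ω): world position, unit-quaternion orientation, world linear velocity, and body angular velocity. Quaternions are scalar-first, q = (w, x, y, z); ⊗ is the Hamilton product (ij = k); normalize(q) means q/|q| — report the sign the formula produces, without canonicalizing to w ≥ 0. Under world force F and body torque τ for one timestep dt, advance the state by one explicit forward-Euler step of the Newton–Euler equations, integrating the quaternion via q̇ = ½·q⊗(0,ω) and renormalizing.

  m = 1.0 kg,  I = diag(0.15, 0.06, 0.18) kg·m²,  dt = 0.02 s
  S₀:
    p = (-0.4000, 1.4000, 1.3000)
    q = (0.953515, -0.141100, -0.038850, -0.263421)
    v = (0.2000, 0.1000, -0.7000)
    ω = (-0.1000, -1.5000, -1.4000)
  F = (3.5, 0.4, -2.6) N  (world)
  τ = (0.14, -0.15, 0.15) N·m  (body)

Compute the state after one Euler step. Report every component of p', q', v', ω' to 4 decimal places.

gyro term ω×Iω = (0.2520, -0.0042, -0.0135)
α = I⁻¹(τ − ω×Iω) = (-0.7467, -2.4300, 0.9083)
ω' = ω + α·dt = (-0.1149, -1.5486, -1.3818)
2q̇ = q⊗(0,ω) = (-0.4411744, -0.4360930, -1.6014704, -1.1271560)
q' = normalize(q + ½dt·q⊗(0,ω)) = (0.9489, -0.1454, -0.0549, -0.2746)
a = F/m = (3.5000, 0.4000, -2.6000)
new position p' = (-0.3960, 1.4020, 1.2860)
v' = v + a·dt = (0.2700, 0.1080, -0.7520)

p' = (-0.3960, 1.4020, 1.2860)
q' = (0.9489, -0.1454, -0.0549, -0.2746)
v' = (0.2700, 0.1080, -0.7520)
ω' = (-0.1149, -1.5486, -1.3818)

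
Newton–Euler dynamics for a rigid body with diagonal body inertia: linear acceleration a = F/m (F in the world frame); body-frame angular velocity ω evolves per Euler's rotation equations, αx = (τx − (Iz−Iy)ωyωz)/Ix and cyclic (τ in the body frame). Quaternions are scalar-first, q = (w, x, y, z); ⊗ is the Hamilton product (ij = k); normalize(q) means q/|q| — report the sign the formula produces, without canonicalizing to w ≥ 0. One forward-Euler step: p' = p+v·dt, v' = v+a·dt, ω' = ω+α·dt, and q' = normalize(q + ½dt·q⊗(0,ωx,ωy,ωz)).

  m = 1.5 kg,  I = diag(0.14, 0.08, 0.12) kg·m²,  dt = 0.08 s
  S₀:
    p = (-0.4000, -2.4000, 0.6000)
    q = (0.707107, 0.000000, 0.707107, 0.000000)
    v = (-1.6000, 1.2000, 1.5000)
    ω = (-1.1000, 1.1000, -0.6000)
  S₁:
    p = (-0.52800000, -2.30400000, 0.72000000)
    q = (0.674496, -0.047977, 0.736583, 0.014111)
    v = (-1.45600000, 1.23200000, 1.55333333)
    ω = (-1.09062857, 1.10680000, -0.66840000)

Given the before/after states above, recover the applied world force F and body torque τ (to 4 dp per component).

Δv = v₁−v₀ = (0.14400000, 0.03200000, 0.05333333)
applied force F = (2.7000, 0.6000, 1.0000)
ω₁ − ω₀ = (0.00937143, 0.00680000, -0.06840000)
ω₀×(Iω₀) = (-0.0264, 0.0132, 0.0726)
I·α + gyro = (-0.0100, 0.0200, -0.0300)

F = (2.7000, 0.6000, 1.0000)
τ = (-0.0100, 0.0200, -0.0300)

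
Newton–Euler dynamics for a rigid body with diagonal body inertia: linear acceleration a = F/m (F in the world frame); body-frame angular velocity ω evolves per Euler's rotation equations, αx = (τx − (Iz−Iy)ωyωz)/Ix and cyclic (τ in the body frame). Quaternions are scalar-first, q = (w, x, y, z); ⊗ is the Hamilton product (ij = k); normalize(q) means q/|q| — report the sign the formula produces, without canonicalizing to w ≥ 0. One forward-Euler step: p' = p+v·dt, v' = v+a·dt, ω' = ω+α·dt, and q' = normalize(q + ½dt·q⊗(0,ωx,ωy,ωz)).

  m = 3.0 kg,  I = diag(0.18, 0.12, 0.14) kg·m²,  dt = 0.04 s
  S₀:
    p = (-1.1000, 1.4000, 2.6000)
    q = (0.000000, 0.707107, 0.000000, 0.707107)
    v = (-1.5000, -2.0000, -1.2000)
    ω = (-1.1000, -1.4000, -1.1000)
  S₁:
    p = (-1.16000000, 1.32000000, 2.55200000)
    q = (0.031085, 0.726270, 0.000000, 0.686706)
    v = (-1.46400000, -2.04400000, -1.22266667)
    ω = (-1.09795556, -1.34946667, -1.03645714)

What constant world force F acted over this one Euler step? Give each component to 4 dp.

F = (2.7000, -3.3000, -1.7000)

Δv = v₁−v₀ = (0.03600000, -0.04400000, -0.02266667)
applied force F = (2.7000, -3.3000, -1.7000)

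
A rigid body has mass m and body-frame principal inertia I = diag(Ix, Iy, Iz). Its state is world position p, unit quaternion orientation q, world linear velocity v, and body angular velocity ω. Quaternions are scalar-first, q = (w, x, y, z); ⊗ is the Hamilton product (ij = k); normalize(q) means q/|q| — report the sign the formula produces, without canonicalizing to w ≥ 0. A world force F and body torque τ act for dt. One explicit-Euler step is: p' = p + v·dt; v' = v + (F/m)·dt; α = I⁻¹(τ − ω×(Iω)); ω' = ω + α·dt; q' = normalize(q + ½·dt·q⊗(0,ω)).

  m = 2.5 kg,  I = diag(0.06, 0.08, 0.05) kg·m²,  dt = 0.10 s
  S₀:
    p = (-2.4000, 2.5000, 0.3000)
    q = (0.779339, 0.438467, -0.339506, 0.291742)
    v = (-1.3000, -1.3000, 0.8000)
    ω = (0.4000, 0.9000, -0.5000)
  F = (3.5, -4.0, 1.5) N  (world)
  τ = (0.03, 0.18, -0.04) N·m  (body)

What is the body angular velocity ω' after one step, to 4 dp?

angular accel α = (0.2750, 2.2750, -0.9440)
new body rate ω' = (0.4275, 1.1275, -0.5944)

ω' = (0.4275, 1.1275, -0.5944)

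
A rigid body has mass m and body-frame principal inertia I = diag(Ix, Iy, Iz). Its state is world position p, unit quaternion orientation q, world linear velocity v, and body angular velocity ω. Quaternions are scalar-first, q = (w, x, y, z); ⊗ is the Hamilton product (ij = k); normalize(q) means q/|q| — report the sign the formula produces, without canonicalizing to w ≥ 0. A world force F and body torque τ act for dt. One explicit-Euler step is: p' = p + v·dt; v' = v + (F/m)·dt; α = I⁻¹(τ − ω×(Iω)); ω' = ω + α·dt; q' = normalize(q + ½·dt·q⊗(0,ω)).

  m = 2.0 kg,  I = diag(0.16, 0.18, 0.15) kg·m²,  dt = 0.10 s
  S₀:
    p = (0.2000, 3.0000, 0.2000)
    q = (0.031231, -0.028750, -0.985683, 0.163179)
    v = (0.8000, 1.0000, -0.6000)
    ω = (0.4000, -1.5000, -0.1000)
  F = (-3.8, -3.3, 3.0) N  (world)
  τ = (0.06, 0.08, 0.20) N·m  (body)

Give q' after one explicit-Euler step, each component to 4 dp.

q' = (-0.0412, -0.0109, -0.9819, 0.1843)

q⊗(0,ω) = (-1.4507066, 0.3558292, 0.0155501, 0.4342751)
q + ½dt·q⊗(0,ω), renormalized = (-0.0412, -0.0109, -0.9819, 0.1843)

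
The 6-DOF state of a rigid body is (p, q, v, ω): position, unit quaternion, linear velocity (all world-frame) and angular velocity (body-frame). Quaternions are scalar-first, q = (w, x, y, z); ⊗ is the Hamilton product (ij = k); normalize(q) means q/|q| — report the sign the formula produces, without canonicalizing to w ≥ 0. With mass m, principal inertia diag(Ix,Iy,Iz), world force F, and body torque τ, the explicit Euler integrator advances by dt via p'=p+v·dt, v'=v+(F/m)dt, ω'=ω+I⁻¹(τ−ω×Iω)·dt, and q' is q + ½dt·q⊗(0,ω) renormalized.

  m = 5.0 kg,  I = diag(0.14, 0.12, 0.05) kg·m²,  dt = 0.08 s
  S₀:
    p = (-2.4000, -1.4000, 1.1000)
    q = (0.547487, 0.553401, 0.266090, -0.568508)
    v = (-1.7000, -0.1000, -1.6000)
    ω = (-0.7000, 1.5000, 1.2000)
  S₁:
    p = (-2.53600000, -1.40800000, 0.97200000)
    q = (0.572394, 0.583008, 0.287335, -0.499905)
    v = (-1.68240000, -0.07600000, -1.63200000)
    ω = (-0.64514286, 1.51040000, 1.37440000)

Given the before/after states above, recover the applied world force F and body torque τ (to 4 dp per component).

F = (1.1000, 1.5000, -2.0000)
τ = (-0.0300, -0.0600, 0.1300)

rate change Δω = (0.05485714, 0.01040000, 0.17440000)
gyro term ω₀×Iω₀ = (-0.1260, -0.0756, 0.0210)
τ = I·(Δω/dt) + ω₀×(Iω₀) = (-0.0300, -0.0600, 0.1300)
Δv = v₁−v₀ = (0.01760000, 0.02400000, -0.03200000)
m·(v₁−v₀)/dt = (1.1000, 1.5000, -2.0000)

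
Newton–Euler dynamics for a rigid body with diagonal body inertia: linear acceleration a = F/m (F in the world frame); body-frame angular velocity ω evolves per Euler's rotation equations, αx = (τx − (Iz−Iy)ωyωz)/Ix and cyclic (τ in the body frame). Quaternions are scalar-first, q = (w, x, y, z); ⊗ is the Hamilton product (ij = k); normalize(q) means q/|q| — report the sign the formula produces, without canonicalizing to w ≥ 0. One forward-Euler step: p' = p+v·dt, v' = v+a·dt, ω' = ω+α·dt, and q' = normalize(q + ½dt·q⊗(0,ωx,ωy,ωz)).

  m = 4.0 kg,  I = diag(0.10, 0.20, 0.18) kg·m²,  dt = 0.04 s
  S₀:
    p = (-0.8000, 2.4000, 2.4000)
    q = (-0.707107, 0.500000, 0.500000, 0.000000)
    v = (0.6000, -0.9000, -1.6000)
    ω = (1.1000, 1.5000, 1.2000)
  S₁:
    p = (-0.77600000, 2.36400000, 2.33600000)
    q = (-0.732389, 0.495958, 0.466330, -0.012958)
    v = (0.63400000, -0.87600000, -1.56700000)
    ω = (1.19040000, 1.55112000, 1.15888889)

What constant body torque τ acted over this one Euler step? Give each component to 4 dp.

ω₁ − ω₀ = (0.09040000, 0.05112000, -0.04111111)
ω₀×(Iω₀) = (-0.0360, -0.1056, 0.1650)
applied torque τ = (0.1900, 0.1500, -0.0200)

τ = (0.1900, 0.1500, -0.0200)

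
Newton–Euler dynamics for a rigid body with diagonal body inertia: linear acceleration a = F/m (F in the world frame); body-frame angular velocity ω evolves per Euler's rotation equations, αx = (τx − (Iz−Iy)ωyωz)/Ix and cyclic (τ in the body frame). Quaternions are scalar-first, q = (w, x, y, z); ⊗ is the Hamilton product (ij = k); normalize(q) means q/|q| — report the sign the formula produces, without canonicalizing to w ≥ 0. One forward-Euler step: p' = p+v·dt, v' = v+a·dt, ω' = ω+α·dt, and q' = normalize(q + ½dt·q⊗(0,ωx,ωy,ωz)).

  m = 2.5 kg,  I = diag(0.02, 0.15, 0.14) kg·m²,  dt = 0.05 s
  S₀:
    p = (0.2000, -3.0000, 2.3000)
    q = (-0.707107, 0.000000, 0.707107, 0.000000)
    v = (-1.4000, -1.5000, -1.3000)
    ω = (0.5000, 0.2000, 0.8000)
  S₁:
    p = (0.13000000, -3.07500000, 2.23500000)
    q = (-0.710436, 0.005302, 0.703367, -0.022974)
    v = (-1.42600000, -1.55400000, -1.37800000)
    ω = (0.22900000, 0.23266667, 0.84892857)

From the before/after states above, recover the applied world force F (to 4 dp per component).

velocity change Δv = (-0.02600000, -0.05400000, -0.07800000)
F = m·Δv/dt = (-1.3000, -2.7000, -3.9000)

F = (-1.3000, -2.7000, -3.9000)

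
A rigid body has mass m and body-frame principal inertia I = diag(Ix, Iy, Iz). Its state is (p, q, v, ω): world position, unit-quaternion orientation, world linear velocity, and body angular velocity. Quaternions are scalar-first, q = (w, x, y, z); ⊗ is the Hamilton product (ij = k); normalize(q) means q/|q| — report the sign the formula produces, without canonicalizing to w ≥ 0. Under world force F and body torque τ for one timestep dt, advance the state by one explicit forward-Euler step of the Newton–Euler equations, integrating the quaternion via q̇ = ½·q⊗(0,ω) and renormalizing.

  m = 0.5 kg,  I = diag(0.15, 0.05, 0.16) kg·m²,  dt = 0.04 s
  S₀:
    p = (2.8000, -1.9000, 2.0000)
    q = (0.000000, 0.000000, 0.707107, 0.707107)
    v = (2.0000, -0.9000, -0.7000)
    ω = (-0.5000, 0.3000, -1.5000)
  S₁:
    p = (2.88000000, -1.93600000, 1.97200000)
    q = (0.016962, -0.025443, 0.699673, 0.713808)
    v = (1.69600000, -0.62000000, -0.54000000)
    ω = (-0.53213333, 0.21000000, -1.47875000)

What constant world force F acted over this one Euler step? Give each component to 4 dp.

F = (-3.8000, 3.5000, 2.0000)

Δv = v₁−v₀ = (-0.30400000, 0.28000000, 0.16000000)
applied force F = (-3.8000, 3.5000, 2.0000)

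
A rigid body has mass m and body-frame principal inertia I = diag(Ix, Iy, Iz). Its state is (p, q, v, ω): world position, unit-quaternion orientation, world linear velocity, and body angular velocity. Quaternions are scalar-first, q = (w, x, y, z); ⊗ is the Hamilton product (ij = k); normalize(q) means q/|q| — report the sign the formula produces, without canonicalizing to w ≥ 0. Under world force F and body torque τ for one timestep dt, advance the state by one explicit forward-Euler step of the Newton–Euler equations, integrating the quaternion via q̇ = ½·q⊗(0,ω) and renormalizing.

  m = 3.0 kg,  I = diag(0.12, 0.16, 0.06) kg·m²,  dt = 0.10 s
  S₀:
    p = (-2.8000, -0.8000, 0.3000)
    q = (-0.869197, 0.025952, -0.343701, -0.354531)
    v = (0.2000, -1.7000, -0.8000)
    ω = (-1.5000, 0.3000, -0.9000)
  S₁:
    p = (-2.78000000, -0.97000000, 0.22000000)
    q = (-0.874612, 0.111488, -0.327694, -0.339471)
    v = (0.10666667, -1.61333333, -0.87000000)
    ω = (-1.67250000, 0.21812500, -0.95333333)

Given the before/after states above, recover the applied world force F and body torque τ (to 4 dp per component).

F = (-2.8000, 2.6000, -2.1000)
τ = (-0.1800, -0.0500, -0.0500)

rate change Δω = (-0.17250000, -0.08187500, -0.05333333)
τ = I·(Δω/dt) + ω₀×(Iω₀) = (-0.1800, -0.0500, -0.0500)
Δv = v₁−v₀ = (-0.09333333, 0.08666667, -0.07000000)
m·(v₁−v₀)/dt = (-2.8000, 2.6000, -2.1000)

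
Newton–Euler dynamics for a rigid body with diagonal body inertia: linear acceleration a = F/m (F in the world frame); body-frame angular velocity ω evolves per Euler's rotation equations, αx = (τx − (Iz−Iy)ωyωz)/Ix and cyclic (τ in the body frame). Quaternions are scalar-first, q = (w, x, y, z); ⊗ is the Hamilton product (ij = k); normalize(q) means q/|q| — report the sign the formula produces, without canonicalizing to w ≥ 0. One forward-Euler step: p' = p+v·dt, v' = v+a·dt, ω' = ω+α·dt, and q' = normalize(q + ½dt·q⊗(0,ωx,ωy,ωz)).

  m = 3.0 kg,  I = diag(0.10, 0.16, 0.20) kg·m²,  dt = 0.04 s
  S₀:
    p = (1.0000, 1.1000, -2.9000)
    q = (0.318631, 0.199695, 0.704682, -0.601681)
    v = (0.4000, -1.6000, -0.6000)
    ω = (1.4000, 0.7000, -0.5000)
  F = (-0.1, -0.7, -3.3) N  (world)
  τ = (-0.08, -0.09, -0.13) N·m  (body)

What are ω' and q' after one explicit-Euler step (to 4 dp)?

precession coupling ω×(Iω) = (-0.0140, 0.0700, 0.0588)
(τ − ω×Iω)/I = (-0.6600, -1.0000, -0.9440)
new body rate ω' = (1.3736, 0.6600, -0.5378)
Hamilton product q⊗(0,ω) = (-1.0736909, 0.5149191, -0.5194642, -1.0060838)
q + ½dt·q⊗(0,ω), renormalized = (0.2970, 0.2099, 0.6939, -0.6215)

ω' = (1.3736, 0.6600, -0.5378)
q' = (0.2970, 0.2099, 0.6939, -0.6215)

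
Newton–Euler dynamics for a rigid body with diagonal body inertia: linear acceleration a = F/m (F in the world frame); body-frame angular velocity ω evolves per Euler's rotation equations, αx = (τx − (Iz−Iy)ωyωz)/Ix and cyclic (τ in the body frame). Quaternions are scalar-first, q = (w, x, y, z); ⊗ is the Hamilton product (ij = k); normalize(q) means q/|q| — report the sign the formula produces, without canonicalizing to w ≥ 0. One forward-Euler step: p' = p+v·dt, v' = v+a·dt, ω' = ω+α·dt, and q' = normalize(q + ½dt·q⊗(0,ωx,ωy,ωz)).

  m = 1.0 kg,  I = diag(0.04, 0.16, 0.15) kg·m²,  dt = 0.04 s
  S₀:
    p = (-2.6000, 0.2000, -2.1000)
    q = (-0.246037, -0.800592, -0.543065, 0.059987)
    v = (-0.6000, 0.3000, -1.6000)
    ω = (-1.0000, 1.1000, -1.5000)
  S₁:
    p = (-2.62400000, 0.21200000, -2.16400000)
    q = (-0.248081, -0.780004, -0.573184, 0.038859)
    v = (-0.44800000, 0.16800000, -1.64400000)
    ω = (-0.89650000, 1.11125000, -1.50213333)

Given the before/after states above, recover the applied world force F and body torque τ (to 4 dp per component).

F = (3.8000, -3.3000, -1.1000)
τ = (0.1200, -0.1200, -0.1400)

rate change Δω = (0.10350000, 0.01125000, -0.00213333)
ω₀×(Iω₀) = (0.0165, -0.1650, -0.1320)
I·α + gyro = (0.1200, -0.1200, -0.1400)
Δv = v₁−v₀ = (0.15200000, -0.13200000, -0.04400000)
applied force F = (3.8000, -3.3000, -1.1000)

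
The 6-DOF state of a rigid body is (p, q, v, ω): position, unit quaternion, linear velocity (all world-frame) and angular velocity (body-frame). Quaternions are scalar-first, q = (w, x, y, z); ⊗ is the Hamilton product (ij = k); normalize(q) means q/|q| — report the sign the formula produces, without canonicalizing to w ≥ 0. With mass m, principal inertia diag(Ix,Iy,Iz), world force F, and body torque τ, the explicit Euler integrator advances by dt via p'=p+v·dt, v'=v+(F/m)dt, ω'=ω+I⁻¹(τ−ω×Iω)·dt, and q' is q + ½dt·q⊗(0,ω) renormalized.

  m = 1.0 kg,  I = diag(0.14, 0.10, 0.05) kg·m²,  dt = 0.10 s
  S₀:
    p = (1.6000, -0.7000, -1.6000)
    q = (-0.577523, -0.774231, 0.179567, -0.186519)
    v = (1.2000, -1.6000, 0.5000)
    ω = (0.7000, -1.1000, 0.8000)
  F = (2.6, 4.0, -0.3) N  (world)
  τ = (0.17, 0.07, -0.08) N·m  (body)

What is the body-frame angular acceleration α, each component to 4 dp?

α = (0.9000, 0.1960, -2.2160)

ω×(Iω) gyroscopic = (0.0440, 0.0504, 0.0308)
α = I⁻¹(τ − ω×Iω) = (0.9000, 0.1960, -2.2160)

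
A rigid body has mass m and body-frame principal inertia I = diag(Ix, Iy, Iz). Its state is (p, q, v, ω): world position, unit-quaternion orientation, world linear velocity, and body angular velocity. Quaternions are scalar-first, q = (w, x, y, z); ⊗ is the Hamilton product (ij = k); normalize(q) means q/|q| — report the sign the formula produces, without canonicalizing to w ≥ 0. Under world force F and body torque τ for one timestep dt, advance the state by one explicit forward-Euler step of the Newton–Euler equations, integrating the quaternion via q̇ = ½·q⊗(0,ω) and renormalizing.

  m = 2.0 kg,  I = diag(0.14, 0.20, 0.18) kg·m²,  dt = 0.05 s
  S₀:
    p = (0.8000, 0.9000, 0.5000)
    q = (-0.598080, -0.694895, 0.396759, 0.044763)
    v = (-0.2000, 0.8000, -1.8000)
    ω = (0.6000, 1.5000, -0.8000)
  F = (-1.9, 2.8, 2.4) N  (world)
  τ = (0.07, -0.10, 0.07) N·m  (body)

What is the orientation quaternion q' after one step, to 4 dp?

q' = (-0.6010, -0.7128, 0.3607, 0.0247)

q⊗(0,ω) = (-0.1423911, -0.7433997, -1.4261782, -0.8019339)
q' = normalize(q + ½dt·q⊗(0,ω)) = (-0.6010, -0.7128, 0.3607, 0.0247)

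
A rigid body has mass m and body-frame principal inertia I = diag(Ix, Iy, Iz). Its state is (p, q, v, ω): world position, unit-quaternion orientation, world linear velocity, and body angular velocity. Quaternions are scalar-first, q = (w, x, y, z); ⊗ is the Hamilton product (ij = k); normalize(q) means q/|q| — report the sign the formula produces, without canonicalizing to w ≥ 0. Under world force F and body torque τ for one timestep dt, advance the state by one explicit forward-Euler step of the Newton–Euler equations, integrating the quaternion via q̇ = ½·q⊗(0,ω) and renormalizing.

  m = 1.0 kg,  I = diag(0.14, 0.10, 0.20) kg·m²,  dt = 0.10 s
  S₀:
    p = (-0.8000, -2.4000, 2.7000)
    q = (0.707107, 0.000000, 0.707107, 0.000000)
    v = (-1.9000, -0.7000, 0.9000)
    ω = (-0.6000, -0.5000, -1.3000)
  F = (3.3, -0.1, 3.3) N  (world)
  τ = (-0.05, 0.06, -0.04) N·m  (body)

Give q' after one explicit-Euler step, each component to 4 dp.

q' = (0.7227, -0.0670, 0.6875, -0.0247)

q⊗(0,ω) = (0.3535535, -1.3435033, -0.3535535, -0.4949749)
updated quaternion q' = (0.7227, -0.0670, 0.6875, -0.0247)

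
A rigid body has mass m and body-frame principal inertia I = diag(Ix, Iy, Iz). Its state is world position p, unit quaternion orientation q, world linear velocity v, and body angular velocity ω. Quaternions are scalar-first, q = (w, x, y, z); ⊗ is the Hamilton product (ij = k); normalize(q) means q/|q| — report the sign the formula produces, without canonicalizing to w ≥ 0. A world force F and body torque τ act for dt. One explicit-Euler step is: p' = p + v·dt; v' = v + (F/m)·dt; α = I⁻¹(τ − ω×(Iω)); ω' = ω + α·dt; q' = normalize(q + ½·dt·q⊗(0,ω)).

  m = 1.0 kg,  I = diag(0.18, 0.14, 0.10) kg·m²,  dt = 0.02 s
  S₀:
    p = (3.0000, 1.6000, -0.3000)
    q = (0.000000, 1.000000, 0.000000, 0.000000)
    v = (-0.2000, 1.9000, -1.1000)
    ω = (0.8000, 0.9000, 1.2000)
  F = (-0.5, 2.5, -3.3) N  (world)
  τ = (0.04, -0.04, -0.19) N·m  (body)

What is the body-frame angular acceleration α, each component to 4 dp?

gyro term ω×Iω = (-0.0432, 0.0768, -0.0288)
α = I⁻¹(τ − ω×Iω) = (0.4622, -0.8343, -1.6120)

α = (0.4622, -0.8343, -1.6120)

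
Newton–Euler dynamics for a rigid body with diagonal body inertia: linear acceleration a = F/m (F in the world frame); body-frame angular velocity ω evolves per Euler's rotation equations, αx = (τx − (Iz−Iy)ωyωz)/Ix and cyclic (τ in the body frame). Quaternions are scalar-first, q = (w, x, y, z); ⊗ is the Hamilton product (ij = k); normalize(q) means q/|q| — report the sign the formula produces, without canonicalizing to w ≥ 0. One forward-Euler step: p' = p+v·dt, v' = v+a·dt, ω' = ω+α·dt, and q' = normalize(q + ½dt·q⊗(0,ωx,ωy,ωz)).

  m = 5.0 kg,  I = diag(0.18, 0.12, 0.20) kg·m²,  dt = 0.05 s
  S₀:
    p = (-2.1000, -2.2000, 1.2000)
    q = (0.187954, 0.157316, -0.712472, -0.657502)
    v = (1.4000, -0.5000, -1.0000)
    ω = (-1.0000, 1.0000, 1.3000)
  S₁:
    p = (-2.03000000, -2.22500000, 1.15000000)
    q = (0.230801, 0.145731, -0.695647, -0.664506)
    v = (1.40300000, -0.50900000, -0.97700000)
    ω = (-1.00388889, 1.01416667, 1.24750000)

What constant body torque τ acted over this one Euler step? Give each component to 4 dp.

τ = (0.0900, 0.0600, -0.1500)

rate change Δω = (-0.00388889, 0.01416667, -0.05250000)
precession coupling = (0.1040, 0.0260, 0.0600)
applied torque τ = (0.0900, 0.0600, -0.1500)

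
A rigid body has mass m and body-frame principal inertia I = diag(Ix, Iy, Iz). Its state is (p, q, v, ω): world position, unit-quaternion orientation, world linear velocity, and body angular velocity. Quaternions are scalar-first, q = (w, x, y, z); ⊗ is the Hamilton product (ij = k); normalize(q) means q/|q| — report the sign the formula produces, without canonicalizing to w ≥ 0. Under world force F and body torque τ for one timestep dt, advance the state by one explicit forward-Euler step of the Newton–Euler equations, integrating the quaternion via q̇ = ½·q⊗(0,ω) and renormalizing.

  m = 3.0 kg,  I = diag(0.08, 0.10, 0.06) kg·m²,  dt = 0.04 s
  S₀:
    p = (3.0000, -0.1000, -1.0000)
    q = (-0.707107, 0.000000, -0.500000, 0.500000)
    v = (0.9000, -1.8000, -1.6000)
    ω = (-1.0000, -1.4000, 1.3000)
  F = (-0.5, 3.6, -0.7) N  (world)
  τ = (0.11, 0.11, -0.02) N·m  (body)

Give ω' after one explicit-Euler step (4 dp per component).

ω×(Iω) gyroscopic = (0.0728, -0.0260, 0.0280)
(τ − ω×Iω)/I = (0.4650, 1.3600, -0.8000)
ω + α·dt = (-0.9814, -1.3456, 1.2680)

ω' = (-0.9814, -1.3456, 1.2680)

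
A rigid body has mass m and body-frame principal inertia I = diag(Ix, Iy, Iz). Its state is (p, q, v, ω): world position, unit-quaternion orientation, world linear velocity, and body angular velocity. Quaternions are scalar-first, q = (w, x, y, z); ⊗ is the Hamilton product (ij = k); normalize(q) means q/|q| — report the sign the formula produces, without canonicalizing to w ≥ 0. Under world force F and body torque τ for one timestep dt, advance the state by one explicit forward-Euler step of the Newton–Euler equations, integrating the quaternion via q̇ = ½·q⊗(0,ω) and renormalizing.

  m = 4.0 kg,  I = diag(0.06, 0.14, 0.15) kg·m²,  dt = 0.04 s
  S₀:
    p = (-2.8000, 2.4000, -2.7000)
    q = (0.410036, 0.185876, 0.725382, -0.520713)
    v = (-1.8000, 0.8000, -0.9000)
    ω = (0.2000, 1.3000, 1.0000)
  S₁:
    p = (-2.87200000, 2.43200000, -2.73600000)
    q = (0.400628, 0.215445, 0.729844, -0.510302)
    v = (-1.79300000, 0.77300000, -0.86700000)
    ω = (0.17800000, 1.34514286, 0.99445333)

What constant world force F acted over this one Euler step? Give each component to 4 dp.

v₁ − v₀ = (0.00700000, -0.02700000, 0.03300000)
F = m·Δv/dt = (0.7000, -2.7000, 3.3000)

F = (0.7000, -2.7000, 3.3000)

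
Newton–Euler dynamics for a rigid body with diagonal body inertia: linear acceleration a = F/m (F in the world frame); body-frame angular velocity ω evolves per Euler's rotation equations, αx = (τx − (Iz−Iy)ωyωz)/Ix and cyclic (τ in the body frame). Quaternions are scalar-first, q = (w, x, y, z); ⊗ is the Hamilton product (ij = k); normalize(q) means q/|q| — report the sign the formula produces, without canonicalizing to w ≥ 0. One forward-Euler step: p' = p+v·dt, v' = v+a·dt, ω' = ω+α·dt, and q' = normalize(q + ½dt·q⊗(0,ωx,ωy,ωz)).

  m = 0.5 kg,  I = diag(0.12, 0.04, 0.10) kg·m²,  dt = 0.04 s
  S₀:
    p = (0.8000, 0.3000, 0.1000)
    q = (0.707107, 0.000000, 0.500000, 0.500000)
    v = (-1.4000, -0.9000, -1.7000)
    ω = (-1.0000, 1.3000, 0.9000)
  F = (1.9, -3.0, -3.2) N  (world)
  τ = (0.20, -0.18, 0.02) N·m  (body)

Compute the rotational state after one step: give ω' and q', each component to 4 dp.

ω' = (-0.9567, 1.1380, 0.8664)
q' = (0.6846, -0.0181, 0.5080, 0.5224)

precession coupling ω×(Iω) = (0.0702, -0.0180, 0.1040)
(τ − ω×Iω)/I = (1.0817, -4.0500, -0.8400)
new body rate ω' = (-0.9567, 1.1380, 0.8664)
Hamilton product q⊗(0,ω) = (-1.1000000, -0.9071070, 0.4192391, 1.1363963)
q + ½dt·q⊗(0,ω), renormalized = (0.6846, -0.0181, 0.5080, 0.5224)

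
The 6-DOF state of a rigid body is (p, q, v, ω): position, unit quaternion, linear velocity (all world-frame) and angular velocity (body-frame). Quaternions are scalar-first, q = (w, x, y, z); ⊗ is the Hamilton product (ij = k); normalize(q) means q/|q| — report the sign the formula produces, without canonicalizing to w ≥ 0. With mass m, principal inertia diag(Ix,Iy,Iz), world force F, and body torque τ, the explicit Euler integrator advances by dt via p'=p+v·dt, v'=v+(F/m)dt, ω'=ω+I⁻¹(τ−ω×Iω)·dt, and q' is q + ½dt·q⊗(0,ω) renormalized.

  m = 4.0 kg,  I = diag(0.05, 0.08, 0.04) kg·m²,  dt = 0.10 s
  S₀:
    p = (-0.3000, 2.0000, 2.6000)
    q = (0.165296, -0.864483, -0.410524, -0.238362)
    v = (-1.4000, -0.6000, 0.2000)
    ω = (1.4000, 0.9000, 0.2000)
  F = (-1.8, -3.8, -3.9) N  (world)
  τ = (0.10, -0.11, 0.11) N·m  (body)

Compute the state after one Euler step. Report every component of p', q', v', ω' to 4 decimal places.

p' = (-0.4400, 1.9400, 2.6200)
q' = (0.2458, -0.8433, -0.4097, -0.2460)
v' = (-1.4450, -0.6950, 0.1025)
ω' = (1.6144, 0.7590, 0.3805)

linear accel F/m = (-0.4500, -0.9500, -0.9750)
p + v·dt = (-0.4400, 1.9400, 2.6200)
new velocity v' = (-1.4450, -0.6950, 0.1025)
precession coupling ω×(Iω) = (-0.0072, 0.0028, 0.0378)
angular accel α = (2.1440, -1.4100, 1.8050)
ω + α·dt = (1.6144, 0.7590, 0.3805)
q⊗(0,ω) = (1.6274202, 0.3638354, -0.0120438, -0.1702419)
q + ½dt·q⊗(0,ω), renormalized = (0.2458, -0.8433, -0.4097, -0.2460)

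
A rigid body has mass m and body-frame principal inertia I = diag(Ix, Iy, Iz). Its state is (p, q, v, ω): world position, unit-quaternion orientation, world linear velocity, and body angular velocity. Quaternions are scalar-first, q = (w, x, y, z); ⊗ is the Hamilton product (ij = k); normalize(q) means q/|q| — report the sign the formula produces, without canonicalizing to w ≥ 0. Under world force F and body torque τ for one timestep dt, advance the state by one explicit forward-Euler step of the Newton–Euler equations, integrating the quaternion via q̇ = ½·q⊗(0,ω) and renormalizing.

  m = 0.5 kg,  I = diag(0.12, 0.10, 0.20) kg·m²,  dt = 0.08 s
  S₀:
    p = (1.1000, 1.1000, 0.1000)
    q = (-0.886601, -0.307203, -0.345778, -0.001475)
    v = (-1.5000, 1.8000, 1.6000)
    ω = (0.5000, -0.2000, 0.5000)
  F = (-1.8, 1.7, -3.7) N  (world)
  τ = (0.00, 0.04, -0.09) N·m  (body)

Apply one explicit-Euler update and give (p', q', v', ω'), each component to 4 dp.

p + v·dt = (0.9800, 1.2440, 0.2280)
v + (F/m)dt = (-1.7880, 2.0720, 1.0080)
precession coupling ω×(Iω) = (-0.0100, -0.0200, 0.0020)
angular accel α = (0.0833, 0.6000, -0.4600)
ω + α·dt = (0.5067, -0.1520, 0.4632)
q⊗(0,ω) = (0.0851834, -0.6164845, 0.3301842, -0.2089709)
q' = normalize(q + ½dt·q⊗(0,ω)) = (-0.8828, -0.3317, -0.3324, -0.0098)

p' = (0.9800, 1.2440, 0.2280)
q' = (-0.8828, -0.3317, -0.3324, -0.0098)
v' = (-1.7880, 2.0720, 1.0080)
ω' = (0.5067, -0.1520, 0.4632)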